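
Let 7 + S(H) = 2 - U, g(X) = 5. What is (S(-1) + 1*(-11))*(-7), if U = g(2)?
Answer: 147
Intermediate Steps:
U = 5
S(H) = -10 (S(H) = -7 + (2 - 1*5) = -7 + (2 - 5) = -7 - 3 = -10)
(S(-1) + 1*(-11))*(-7) = (-10 + 1*(-11))*(-7) = (-10 - 11)*(-7) = -21*(-7) = 147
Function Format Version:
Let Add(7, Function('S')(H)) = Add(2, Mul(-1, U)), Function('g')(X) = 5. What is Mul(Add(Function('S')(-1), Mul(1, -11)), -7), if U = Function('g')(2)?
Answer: 147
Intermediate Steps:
U = 5
Function('S')(H) = -10 (Function('S')(H) = Add(-7, Add(2, Mul(-1, 5))) = Add(-7, Add(2, -5)) = Add(-7, -3) = -10)
Mul(Add(Function('S')(-1), Mul(1, -11)), -7) = Mul(Add(-10, Mul(1, -11)), -7) = Mul(Add(-10, -11), -7) = Mul(-21, -7) = 147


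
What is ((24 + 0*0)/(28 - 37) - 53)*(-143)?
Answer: 23881/3 ≈ 7960.3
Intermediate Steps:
((24 + 0*0)/(28 - 37) - 53)*(-143) = ((24 + 0)/(-9) - 53)*(-143) = (24*(-⅑) - 53)*(-143) = (-8/3 - 53)*(-143) = -167/3*(-143) = 23881/3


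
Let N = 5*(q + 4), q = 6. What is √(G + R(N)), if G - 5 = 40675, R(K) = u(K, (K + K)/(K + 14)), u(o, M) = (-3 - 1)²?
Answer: 2*√10174 ≈ 201.73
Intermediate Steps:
N = 50 (N = 5*(6 + 4) = 5*10 = 50)
u(o, M) = 16 (u(o, M) = (-4)² = 16)
R(K) = 16
G = 40680 (G = 5 + 40675 = 40680)
√(G + R(N)) = √(40680 + 16) = √40696 = 2*√10174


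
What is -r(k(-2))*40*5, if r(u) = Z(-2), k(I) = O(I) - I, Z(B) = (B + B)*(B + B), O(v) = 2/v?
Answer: -3200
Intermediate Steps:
Z(B) = 4*B**2 (Z(B) = (2*B)*(2*B) = 4*B**2)
k(I) = -I + 2/I (k(I) = 2/I - I = -I + 2/I)
r(u) = 16 (r(u) = 4*(-2)**2 = 4*4 = 16)
-r(k(-2))*40*5 = -16*40*5 = -640*5 = -1*3200 = -3200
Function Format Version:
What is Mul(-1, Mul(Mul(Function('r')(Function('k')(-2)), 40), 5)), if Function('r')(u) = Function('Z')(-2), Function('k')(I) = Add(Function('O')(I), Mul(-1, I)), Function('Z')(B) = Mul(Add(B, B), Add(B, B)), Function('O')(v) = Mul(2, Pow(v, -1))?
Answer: -3200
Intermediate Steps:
Function('Z')(B) = Mul(4, Pow(B, 2)) (Function('Z')(B) = Mul(Mul(2, B), Mul(2, B)) = Mul(4, Pow(B, 2)))
Function('k')(I) = Add(Mul(-1, I), Mul(2, Pow(I, -1))) (Function('k')(I) = Add(Mul(2, Pow(I, -1)), Mul(-1, I)) = Add(Mul(-1, I), Mul(2, Pow(I, -1))))
Function('r')(u) = 16 (Function('r')(u) = Mul(4, Pow(-2, 2)) = Mul(4, 4) = 16)
Mul(-1, Mul(Mul(Function('r')(Function('k')(-2)), 40), 5)) = Mul(-1, Mul(Mul(16, 40), 5)) = Mul(-1, Mul(640, 5)) = Mul(-1, 3200) = -3200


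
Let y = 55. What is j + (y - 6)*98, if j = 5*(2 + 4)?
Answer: 4832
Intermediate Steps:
j = 30 (j = 5*6 = 30)
j + (y - 6)*98 = 30 + (55 - 6)*98 = 30 + 49*98 = 30 + 4802 = 4832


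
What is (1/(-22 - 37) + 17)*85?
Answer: 85170/59 ≈ 1443.6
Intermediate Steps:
(1/(-22 - 37) + 17)*85 = (1/(-59) + 17)*85 = (-1/59 + 17)*85 = (1002/59)*85 = 85170/59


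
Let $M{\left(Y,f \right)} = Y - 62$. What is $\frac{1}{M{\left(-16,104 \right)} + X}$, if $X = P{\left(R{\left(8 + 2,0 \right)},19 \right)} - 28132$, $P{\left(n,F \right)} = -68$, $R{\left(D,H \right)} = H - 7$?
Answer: $- \frac{1}{28278} \approx -3.5363 \cdot 10^{-5}$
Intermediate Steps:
$M{\left(Y,f \right)} = -62 + Y$ ($M{\left(Y,f \right)} = Y - 62 = -62 + Y$)
$R{\left(D,H \right)} = -7 + H$
$X = -28200$ ($X = -68 - 28132 = -28200$)
$\frac{1}{M{\left(-16,104 \right)} + X} = \frac{1}{\left(-62 - 16\right) - 28200} = \frac{1}{-78 - 28200} = \frac{1}{-28278} = - \frac{1}{28278}$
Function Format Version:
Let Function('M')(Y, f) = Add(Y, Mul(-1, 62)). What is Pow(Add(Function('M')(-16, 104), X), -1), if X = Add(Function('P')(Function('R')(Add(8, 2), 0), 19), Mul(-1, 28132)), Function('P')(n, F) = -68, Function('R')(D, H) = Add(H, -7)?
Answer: Rational(-1, 28278) ≈ -3.5363e-5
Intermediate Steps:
Function('M')(Y, f) = Add(-62, Y) (Function('M')(Y, f) = Add(Y, -62) = Add(-62, Y))
Function('R')(D, H) = Add(-7, H)
X = -28200 (X = Add(-68, Mul(-1, 28132)) = Add(-68, -28132) = -28200)
Pow(Add(Function('M')(-16, 104), X), -1) = Pow(Add(Add(-62, -16), -28200), -1) = Pow(Add(-78, -28200), -1) = Pow(-28278, -1) = Rational(-1, 28278)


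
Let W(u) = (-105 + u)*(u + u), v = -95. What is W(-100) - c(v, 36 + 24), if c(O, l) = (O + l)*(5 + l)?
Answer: 43275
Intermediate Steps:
c(O, l) = (5 + l)*(O + l)
W(u) = 2*u*(-105 + u) (W(u) = (-105 + u)*(2*u) = 2*u*(-105 + u))
W(-100) - c(v, 36 + 24) = 2*(-100)*(-105 - 100) - ((36 + 24)**2 + 5*(-95) + 5*(36 + 24) - 95*(36 + 24)) = 2*(-100)*(-205) - (60**2 - 475 + 5*60 - 95*60) = 41000 - (3600 - 475 + 300 - 5700) = 41000 - 1*(-2275) = 41000 + 2275 = 43275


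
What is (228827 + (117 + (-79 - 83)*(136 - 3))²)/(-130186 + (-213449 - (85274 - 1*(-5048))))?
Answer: -459430868/433957 ≈ -1058.7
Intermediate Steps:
(228827 + (117 + (-79 - 83)*(136 - 3))²)/(-130186 + (-213449 - (85274 - 1*(-5048)))) = (228827 + (117 - 162*133)²)/(-130186 + (-213449 - (85274 + 5048))) = (228827 + (117 - 21546)²)/(-130186 + (-213449 - 1*90322)) = (228827 + (-21429)²)/(-130186 + (-213449 - 90322)) = (228827 + 459202041)/(-130186 - 303771) = 459430868/(-433957) = 459430868*(-1/433957) = -459430868/433957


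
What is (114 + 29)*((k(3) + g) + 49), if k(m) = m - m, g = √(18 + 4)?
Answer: 7007 + 143*√22 ≈ 7677.7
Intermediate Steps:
g = √22 ≈ 4.6904
k(m) = 0
(114 + 29)*((k(3) + g) + 49) = (114 + 29)*((0 + √22) + 49) = 143*(√22 + 49) = 143*(49 + √22) = 7007 + 143*√22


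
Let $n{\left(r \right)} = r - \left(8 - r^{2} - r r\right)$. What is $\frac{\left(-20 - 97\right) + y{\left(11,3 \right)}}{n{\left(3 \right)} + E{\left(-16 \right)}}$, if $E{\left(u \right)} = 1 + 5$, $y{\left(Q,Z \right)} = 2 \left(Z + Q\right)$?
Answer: $- \frac{89}{19} \approx -4.6842$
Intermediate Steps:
$y{\left(Q,Z \right)} = 2 Q + 2 Z$ ($y{\left(Q,Z \right)} = 2 \left(Q + Z\right) = 2 Q + 2 Z$)
$n{\left(r \right)} = -8 + r + 2 r^{2}$ ($n{\left(r \right)} = r + \left(\left(r^{2} + r^{2}\right) - 8\right) = r + \left(2 r^{2} - 8\right) = r + \left(-8 + 2 r^{2}\right) = -8 + r + 2 r^{2}$)
$E{\left(u \right)} = 6$
$\frac{\left(-20 - 97\right) + y{\left(11,3 \right)}}{n{\left(3 \right)} + E{\left(-16 \right)}} = \frac{\left(-20 - 97\right) + \left(2 \cdot 11 + 2 \cdot 3\right)}{\left(-8 + 3 + 2 \cdot 3^{2}\right) + 6} = \frac{-117 + \left(22 + 6\right)}{\left(-8 + 3 + 2 \cdot 9\right) + 6} = \frac{-117 + 28}{\left(-8 + 3 + 18\right) + 6} = - \frac{89}{13 + 6} = - \frac{89}{19}$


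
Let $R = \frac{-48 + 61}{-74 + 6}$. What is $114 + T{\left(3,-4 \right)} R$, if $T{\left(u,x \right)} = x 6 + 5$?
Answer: $\frac{7999}{68} \approx 117.63$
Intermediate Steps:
$R = - \frac{13}{68}$ ($R = \frac{13}{-68} = 13 \left(- \frac{1}{68}\right) = - \frac{13}{68} \approx -0.19118$)
$T{\left(u,x \right)} = 5 + 6 x$ ($T{\left(u,x \right)} = 6 x + 5 = 5 + 6 x$)
$114 + T{\left(3,-4 \right)} R = 114 + \left(5 + 6 \left(-4\right)\right) \left(- \frac{13}{68}\right) = 114 + \left(5 - 24\right) \left(- \frac{13}{68}\right) = 114 - - \frac{247}{68} = 114 + \frac{247}{68} = \frac{7999}{68}$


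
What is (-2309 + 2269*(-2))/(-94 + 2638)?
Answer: -6847/2544 ≈ -2.6914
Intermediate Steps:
(-2309 + 2269*(-2))/(-94 + 2638) = (-2309 - 4538)/2544 = -6847*1/2544 = -6847/2544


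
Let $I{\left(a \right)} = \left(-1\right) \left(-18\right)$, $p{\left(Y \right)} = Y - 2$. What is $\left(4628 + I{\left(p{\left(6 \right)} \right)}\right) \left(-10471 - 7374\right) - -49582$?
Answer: $-82858288$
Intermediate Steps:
$p{\left(Y \right)} = -2 + Y$ ($p{\left(Y \right)} = Y - 2 = -2 + Y$)
$I{\left(a \right)} = 18$
$\left(4628 + I{\left(p{\left(6 \right)} \right)}\right) \left(-10471 - 7374\right) - -49582 = \left(4628 + 18\right) \left(-10471 - 7374\right) - -49582 = 4646 \left(-17845\right) + 49582 = -82907870 + 49582 = -82858288$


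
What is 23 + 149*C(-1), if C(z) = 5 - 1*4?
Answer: 172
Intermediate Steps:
C(z) = 1 (C(z) = 5 - 4 = 1)
23 + 149*C(-1) = 23 + 149*1 = 23 + 149 = 172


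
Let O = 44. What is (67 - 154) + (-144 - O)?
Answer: -275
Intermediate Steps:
(67 - 154) + (-144 - O) = (67 - 154) + (-144 - 1*44) = -87 + (-144 - 44) = -87 - 188 = -275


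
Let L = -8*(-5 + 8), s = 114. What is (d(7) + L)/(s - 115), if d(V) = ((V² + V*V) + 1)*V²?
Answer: -4827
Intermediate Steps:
L = -24 (L = -8*3 = -24)
d(V) = V²*(1 + 2*V²) (d(V) = ((V² + V²) + 1)*V² = (2*V² + 1)*V² = (1 + 2*V²)*V² = V²*(1 + 2*V²))
(d(7) + L)/(s - 115) = ((7² + 2*7⁴) - 24)/(114 - 115) = ((49 + 2*2401) - 24)/(-1) = ((49 + 4802) - 24)*(-1) = (4851 - 24)*(-1) = 4827*(-1) = -4827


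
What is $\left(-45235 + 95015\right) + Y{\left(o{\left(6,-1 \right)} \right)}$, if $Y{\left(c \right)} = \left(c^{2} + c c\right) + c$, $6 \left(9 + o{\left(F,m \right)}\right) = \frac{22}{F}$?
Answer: $\frac{4042901}{81} \approx 49912.0$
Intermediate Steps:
$o{\left(F,m \right)} = -9 + \frac{11}{3 F}$ ($o{\left(F,m \right)} = -9 + \frac{22 \frac{1}{F}}{6} = -9 + \frac{11}{3 F}$)
$Y{\left(c \right)} = c + 2 c^{2}$ ($Y{\left(c \right)} = \left(c^{2} + c^{2}\right) + c = 2 c^{2} + c = c + 2 c^{2}$)
$\left(-45235 + 95015\right) + Y{\left(o{\left(6,-1 \right)} \right)} = \left(-45235 + 95015\right) + \left(-9 + \frac{11}{3 \cdot 6}\right) \left(1 + 2 \left(-9 + \frac{11}{3 \cdot 6}\right)\right) = 49780 + \left(-9 + \frac{11}{3} \cdot \frac{1}{6}\right) \left(1 + 2 \left(-9 + \frac{11}{3} \cdot \frac{1}{6}\right)\right) = 49780 + \left(-9 + \frac{11}{18}\right) \left(1 + 2 \left(-9 + \frac{11}{18}\right)\right) = 49780 - \frac{151 \left(1 + 2 \left(- \frac{151}{18}\right)\right)}{18} = 49780 - \frac{151 \left(1 - \frac{151}{9}\right)}{18} = 49780 - - \frac{10721}{81} = 49780 + \frac{10721}{81} = \frac{4042901}{81}$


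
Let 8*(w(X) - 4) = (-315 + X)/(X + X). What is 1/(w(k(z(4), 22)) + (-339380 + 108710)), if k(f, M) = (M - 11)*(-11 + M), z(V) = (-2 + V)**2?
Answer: -968/223284785 ≈ -4.3353e-6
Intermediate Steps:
k(f, M) = (-11 + M)**2 (k(f, M) = (-11 + M)*(-11 + M) = (-11 + M)**2)
w(X) = 4 + (-315 + X)/(16*X) (w(X) = 4 + ((-315 + X)/(X + X))/8 = 4 + ((-315 + X)/((2*X)))/8 = 4 + ((-315 + X)*(1/(2*X)))/8 = 4 + ((-315 + X)/(2*X))/8 = 4 + (-315 + X)/(16*X))
1/(w(k(z(4), 22)) + (-339380 + 108710)) = 1/(5*(-63 + 13*(-11 + 22)**2)/(16*((-11 + 22)**2)) + (-339380 + 108710)) = 1/(5*(-63 + 13*11**2)/(16*(11**2)) - 230670) = 1/((5/16)*(-63 + 13*121)/121 - 230670) = 1/((5/16)*(1/121)*(-63 + 1573) - 230670) = 1/((5/16)*(1/121)*1510 - 230670) = 1/(3775/968 - 230670) = 1/(-223284785/968) = -968/223284785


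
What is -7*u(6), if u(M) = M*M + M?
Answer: -294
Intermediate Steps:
u(M) = M + M² (u(M) = M² + M = M + M²)
-7*u(6) = -42*(1 + 6) = -42*7 = -7*42 = -294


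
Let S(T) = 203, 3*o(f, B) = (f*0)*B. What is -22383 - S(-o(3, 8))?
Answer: -22586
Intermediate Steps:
o(f, B) = 0 (o(f, B) = ((f*0)*B)/3 = (0*B)/3 = (⅓)*0 = 0)
-22383 - S(-o(3, 8)) = -22383 - 1*203 = -22383 - 203 = -22586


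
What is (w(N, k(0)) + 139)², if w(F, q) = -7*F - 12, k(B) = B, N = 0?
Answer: 16129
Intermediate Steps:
w(F, q) = -12 - 7*F
(w(N, k(0)) + 139)² = ((-12 - 7*0) + 139)² = ((-12 + 0) + 139)² = (-12 + 139)² = 127² = 16129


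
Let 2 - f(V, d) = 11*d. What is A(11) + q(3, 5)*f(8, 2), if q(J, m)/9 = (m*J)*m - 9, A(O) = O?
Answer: -11869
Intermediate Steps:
q(J, m) = -81 + 9*J*m² (q(J, m) = 9*((m*J)*m - 9) = 9*((J*m)*m - 9) = 9*(J*m² - 9) = 9*(-9 + J*m²) = -81 + 9*J*m²)
f(V, d) = 2 - 11*d
A(11) + q(3, 5)*f(8, 2) = 11 + (-81 + 9*3*5²)*(2 - 11*2) = 11 + (-81 + 9*3*25)*(2 - 22) = 11 + (-81 + 675)*(-20) = 11 + 594*(-20) = 11 - 11880 = -11869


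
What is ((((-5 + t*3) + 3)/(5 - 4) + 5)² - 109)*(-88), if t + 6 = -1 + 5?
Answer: 8800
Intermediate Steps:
t = -2 (t = -6 + (-1 + 5) = -6 + 4 = -2)
((((-5 + t*3) + 3)/(5 - 4) + 5)² - 109)*(-88) = ((((-5 - 2*3) + 3)/(5 - 4) + 5)² - 109)*(-88) = ((((-5 - 6) + 3)/1 + 5)² - 109)*(-88) = (((-11 + 3)*1 + 5)² - 109)*(-88) = ((-8*1 + 5)² - 109)*(-88) = ((-8 + 5)² - 109)*(-88) = ((-3)² - 109)*(-88) = (9 - 109)*(-88) = -100*(-88) = 8800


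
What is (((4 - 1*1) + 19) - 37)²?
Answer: 225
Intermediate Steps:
(((4 - 1*1) + 19) - 37)² = (((4 - 1) + 19) - 37)² = ((3 + 19) - 37)² = (22 - 37)² = (-15)² = 225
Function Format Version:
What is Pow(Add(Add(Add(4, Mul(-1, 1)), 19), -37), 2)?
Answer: 225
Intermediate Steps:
Pow(Add(Add(Add(4, Mul(-1, 1)), 19), -37), 2) = Pow(Add(Add(Add(4, -1), 19), -37), 2) = Pow(Add(Add(3, 19), -37), 2) = Pow(Add(22, -37), 2) = Pow(-15, 2) = 225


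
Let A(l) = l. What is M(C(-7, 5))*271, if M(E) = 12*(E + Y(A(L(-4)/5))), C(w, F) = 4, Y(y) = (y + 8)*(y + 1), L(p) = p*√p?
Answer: 767472/25 - 234144*I/5 ≈ 30699.0 - 46829.0*I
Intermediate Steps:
L(p) = p^(3/2)
Y(y) = (1 + y)*(8 + y) (Y(y) = (8 + y)*(1 + y) = (1 + y)*(8 + y))
M(E) = 1632/25 + 12*E - 864*I/5 (M(E) = 12*(E + (8 + ((-4)^(3/2)/5)² + 9*((-4)^(3/2)/5))) = 12*(E + (8 + (-8*I*(⅕))² + 9*(-8*I*(⅕)))) = 12*(E + (8 + (-8*I/5)² + 9*(-8*I/5))) = 12*(E + (8 - 64/25 - 72*I/5)) = 12*(E + (136/25 - 72*I/5)) = 12*(136/25 + E - 72*I/5) = 1632/25 + 12*E - 864*I/5)
M(C(-7, 5))*271 = (1632/25 + 12*4 - 864*I/5)*271 = (1632/25 + 48 - 864*I/5)*271 = (2832/25 - 864*I/5)*271 = 767472/25 - 234144*I/5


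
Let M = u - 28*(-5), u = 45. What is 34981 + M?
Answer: 35166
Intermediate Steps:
M = 185 (M = 45 - 28*(-5) = 45 + 140 = 185)
34981 + M = 34981 + 185 = 35166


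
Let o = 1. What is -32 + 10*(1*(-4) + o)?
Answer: -62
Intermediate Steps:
-32 + 10*(1*(-4) + o) = -32 + 10*(1*(-4) + 1) = -32 + 10*(-4 + 1) = -32 + 10*(-3) = -32 - 30 = -62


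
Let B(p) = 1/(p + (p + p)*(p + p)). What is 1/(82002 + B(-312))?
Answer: 389064/31904026129 ≈ 1.2195e-5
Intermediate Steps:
B(p) = 1/(p + 4*p**2) (B(p) = 1/(p + (2*p)*(2*p)) = 1/(p + 4*p**2))
1/(82002 + B(-312)) = 1/(82002 + 1/((-312)*(1 + 4*(-312)))) = 1/(82002 - 1/(312*(1 - 1248))) = 1/(82002 - 1/312/(-1247)) = 1/(82002 - 1/312*(-1/1247)) = 1/(82002 + 1/389064) = 1/(31904026129/389064) = 389064/31904026129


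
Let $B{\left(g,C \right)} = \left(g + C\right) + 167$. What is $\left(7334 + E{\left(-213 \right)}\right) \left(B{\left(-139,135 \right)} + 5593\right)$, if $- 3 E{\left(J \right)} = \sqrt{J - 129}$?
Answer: $42214504 - 5756 i \sqrt{38} \approx 4.2215 \cdot 10^{7} - 35482.0 i$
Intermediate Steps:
$B{\left(g,C \right)} = 167 + C + g$ ($B{\left(g,C \right)} = \left(C + g\right) + 167 = 167 + C + g$)
$E{\left(J \right)} = - \frac{\sqrt{-129 + J}}{3}$ ($E{\left(J \right)} = - \frac{\sqrt{J - 129}}{3} = - \frac{\sqrt{-129 + J}}{3}$)
$\left(7334 + E{\left(-213 \right)}\right) \left(B{\left(-139,135 \right)} + 5593\right) = \left(7334 - \frac{\sqrt{-129 - 213}}{3}\right) \left(\left(167 + 135 - 139\right) + 5593\right) = \left(7334 - \frac{\sqrt{-342}}{3}\right) \left(163 + 5593\right) = \left(7334 - \frac{3 i \sqrt{38}}{3}\right) 5756 = \left(7334 - i \sqrt{38}\right) 5756 = 42214504 - 5756 i \sqrt{38}$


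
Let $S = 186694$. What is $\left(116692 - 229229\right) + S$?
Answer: $74157$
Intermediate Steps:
$\left(116692 - 229229\right) + S = \left(116692 - 229229\right) + 186694 = -112537 + 186694 = 74157$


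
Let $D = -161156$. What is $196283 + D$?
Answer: $35127$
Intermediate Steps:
$196283 + D = 196283 - 161156 = 35127$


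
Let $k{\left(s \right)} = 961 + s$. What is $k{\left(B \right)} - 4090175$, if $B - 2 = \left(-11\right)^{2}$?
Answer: $-4089091$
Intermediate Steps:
$B = 123$ ($B = 2 + \left(-11\right)^{2} = 2 + 121 = 123$)
$k{\left(B \right)} - 4090175 = \left(961 + 123\right) - 4090175 = 1084 - 4090175 = -4089091$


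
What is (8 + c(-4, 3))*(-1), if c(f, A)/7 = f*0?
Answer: -8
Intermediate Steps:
c(f, A) = 0 (c(f, A) = 7*(f*0) = 7*0 = 0)
(8 + c(-4, 3))*(-1) = (8 + 0)*(-1) = 8*(-1) = -8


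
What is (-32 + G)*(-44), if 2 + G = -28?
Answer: 2728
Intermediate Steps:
G = -30 (G = -2 - 28 = -30)
(-32 + G)*(-44) = (-32 - 30)*(-44) = -62*(-44) = 2728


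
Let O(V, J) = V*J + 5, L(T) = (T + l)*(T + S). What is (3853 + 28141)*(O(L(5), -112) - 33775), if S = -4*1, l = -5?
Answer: -1080437380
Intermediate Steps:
S = -4
L(T) = (-5 + T)*(-4 + T) (L(T) = (T - 5)*(T - 4) = (-5 + T)*(-4 + T))
O(V, J) = 5 + J*V (O(V, J) = J*V + 5 = 5 + J*V)
(3853 + 28141)*(O(L(5), -112) - 33775) = (3853 + 28141)*((5 - 112*(20 + 5² - 9*5)) - 33775) = 31994*((5 - 112*(20 + 25 - 45)) - 33775) = 31994*((5 - 112*0) - 33775) = 31994*((5 + 0) - 33775) = 31994*(5 - 33775) = 31994*(-33770) = -1080437380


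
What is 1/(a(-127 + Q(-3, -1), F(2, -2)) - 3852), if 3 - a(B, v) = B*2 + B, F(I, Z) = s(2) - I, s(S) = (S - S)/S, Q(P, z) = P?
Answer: -1/3459 ≈ -0.00028910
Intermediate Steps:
s(S) = 0 (s(S) = 0/S = 0)
F(I, Z) = -I (F(I, Z) = 0 - I = -I)
a(B, v) = 3 - 3*B (a(B, v) = 3 - (B*2 + B) = 3 - (2*B + B) = 3 - 3*B)
1/(a(-127 + Q(-3, -1), F(2, -2)) - 3852) = 1/((3 - 3*(-127 - 3)) - 3852) = 1/((3 - 3*(-130)) - 3852) = 1/((3 + 390) - 3852) = 1/(393 - 3852) = 1/(-3459) = -1/3459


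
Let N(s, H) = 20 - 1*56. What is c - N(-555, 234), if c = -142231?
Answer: -142195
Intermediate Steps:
N(s, H) = -36 (N(s, H) = 20 - 56 = -36)
c - N(-555, 234) = -142231 - 1*(-36) = -142231 + 36 = -142195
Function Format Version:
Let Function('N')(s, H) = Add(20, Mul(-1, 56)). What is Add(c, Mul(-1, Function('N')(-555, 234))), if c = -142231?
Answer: -142195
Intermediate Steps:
Function('N')(s, H) = -36 (Function('N')(s, H) = Add(20, -56) = -36)
Add(c, Mul(-1, Function('N')(-555, 234))) = Add(-142231, Mul(-1, -36)) = Add(-142231, 36) = -142195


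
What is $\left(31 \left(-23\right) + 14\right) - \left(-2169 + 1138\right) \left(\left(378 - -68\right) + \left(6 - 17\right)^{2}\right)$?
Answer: $583878$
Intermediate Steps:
$\left(31 \left(-23\right) + 14\right) - \left(-2169 + 1138\right) \left(\left(378 - -68\right) + \left(6 - 17\right)^{2}\right) = \left(-713 + 14\right) - - 1031 \left(\left(378 + 68\right) + \left(-11\right)^{2}\right) = -699 - - 1031 \left(446 + 121\right) = -699 - \left(-1031\right) 567 = -699 - -584577 = -699 + 584577 = 583878$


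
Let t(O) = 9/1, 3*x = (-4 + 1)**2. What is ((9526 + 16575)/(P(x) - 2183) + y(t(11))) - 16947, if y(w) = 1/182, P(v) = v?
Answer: -3364319961/198380 ≈ -16959.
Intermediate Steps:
x = 3 (x = (-4 + 1)**2/3 = (1/3)*(-3)**2 = (1/3)*9 = 3)
t(O) = 9 (t(O) = 9*1 = 9)
y(w) = 1/182
((9526 + 16575)/(P(x) - 2183) + y(t(11))) - 16947 = ((9526 + 16575)/(3 - 2183) + 1/182) - 16947 = (26101/(-2180) + 1/182) - 16947 = (26101*(-1/2180) + 1/182) - 16947 = (-26101/2180 + 1/182) - 16947 = -2374101/198380 - 16947 = -3364319961/198380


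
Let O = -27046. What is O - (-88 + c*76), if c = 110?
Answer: -35318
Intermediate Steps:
O - (-88 + c*76) = -27046 - (-88 + 110*76) = -27046 - (-88 + 8360) = -27046 - 1*8272 = -27046 - 8272 = -35318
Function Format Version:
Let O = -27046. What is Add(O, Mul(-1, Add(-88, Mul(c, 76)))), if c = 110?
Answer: -35318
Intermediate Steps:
Add(O, Mul(-1, Add(-88, Mul(c, 76)))) = Add(-27046, Mul(-1, Add(-88, Mul(110, 76)))) = Add(-27046, Mul(-1, Add(-88, 8360))) = Add(-27046, Mul(-1, 8272)) = Add(-27046, -8272) = -35318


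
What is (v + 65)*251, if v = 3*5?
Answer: 20080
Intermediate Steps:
v = 15
(v + 65)*251 = (15 + 65)*251 = 80*251 = 20080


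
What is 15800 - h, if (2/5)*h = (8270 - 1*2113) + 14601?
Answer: -36095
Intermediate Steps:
h = 51895 (h = 5*((8270 - 1*2113) + 14601)/2 = 5*((8270 - 2113) + 14601)/2 = 5*(6157 + 14601)/2 = (5/2)*20758 = 51895)
15800 - h = 15800 - 1*51895 = 15800 - 51895 = -36095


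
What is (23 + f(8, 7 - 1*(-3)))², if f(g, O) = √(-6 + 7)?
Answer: 576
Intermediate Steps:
f(g, O) = 1 (f(g, O) = √1 = 1)
(23 + f(8, 7 - 1*(-3)))² = (23 + 1)² = 24² = 576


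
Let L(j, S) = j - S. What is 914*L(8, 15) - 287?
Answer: -6685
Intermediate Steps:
914*L(8, 15) - 287 = 914*(8 - 1*15) - 287 = 914*(8 - 15) - 287 = 914*(-7) - 287 = -6398 - 287 = -6685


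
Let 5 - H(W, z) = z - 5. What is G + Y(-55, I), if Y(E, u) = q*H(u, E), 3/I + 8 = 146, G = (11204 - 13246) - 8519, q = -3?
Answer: -10756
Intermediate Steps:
H(W, z) = 10 - z (H(W, z) = 5 - (z - 5) = 5 - (-5 + z) = 5 + (5 - z) = 10 - z)
G = -10561 (G = -2042 - 8519 = -10561)
I = 1/46 (I = 3/(-8 + 146) = 3/138 = 3*(1/138) = 1/46 ≈ 0.021739)
Y(E, u) = -30 + 3*E (Y(E, u) = -3*(10 - E) = -30 + 3*E)
G + Y(-55, I) = -10561 + (-30 + 3*(-55)) = -10561 + (-30 - 165) = -10561 - 195 = -10756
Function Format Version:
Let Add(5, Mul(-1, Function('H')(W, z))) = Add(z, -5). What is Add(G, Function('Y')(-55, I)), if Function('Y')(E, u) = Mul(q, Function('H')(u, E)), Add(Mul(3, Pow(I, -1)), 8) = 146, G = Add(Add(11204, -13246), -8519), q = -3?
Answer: -10756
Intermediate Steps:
Function('H')(W, z) = Add(10, Mul(-1, z)) (Function('H')(W, z) = Add(5, Mul(-1, Add(z, -5))) = Add(5, Mul(-1, Add(-5, z))) = Add(5, Add(5, Mul(-1, z))) = Add(10, Mul(-1, z)))
G = -10561 (G = Add(-2042, -8519) = -10561)
I = Rational(1, 46) (I = Mul(3, Pow(Add(-8, 146), -1)) = Mul(3, Pow(138, -1)) = Mul(3, Rational(1, 138)) = Rational(1, 46) ≈ 0.021739)
Function('Y')(E, u) = Add(-30, Mul(3, E)) (Function('Y')(E, u) = Mul(-3, Add(10, Mul(-1, E))) = Add(-30, Mul(3, E)))
Add(G, Function('Y')(-55, I)) = Add(-10561, Add(-30, Mul(3, -55))) = Add(-10561, Add(-30, -165)) = Add(-10561, -195) = -10756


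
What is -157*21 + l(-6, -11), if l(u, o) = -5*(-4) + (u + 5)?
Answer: -3278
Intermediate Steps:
l(u, o) = 25 + u (l(u, o) = 20 + (5 + u) = 25 + u)
-157*21 + l(-6, -11) = -157*21 + (25 - 6) = -3297 + 19 = -3278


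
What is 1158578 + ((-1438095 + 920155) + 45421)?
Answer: 686059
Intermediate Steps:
1158578 + ((-1438095 + 920155) + 45421) = 1158578 + (-517940 + 45421) = 1158578 - 472519 = 686059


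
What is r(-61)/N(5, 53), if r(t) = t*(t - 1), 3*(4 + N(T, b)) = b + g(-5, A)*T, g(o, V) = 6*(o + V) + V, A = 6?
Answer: 11346/101 ≈ 112.34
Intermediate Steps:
g(o, V) = 6*o + 7*V (g(o, V) = 6*(V + o) + V = (6*V + 6*o) + V = 6*o + 7*V)
N(T, b) = -4 + 4*T + b/3 (N(T, b) = -4 + (b + (6*(-5) + 7*6)*T)/3 = -4 + (b + (-30 + 42)*T)/3 = -4 + (b + 12*T)/3 = -4 + (4*T + b/3) = -4 + 4*T + b/3)
r(t) = t*(-1 + t)
r(-61)/N(5, 53) = (-61*(-1 - 61))/(-4 + 4*5 + (1/3)*53) = (-61*(-62))/(-4 + 20 + 53/3) = 3782/(101/3) = 3782*(3/101) = 11346/101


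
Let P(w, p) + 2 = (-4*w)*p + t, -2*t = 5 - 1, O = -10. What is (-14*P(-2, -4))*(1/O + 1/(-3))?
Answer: -1092/5 ≈ -218.40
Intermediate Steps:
t = -2 (t = -(5 - 1)/2 = -1/2*4 = -2)
P(w, p) = -4 - 4*p*w (P(w, p) = -2 + ((-4*w)*p - 2) = -2 + (-4*p*w - 2) = -2 + (-2 - 4*p*w) = -4 - 4*p*w)
(-14*P(-2, -4))*(1/O + 1/(-3)) = (-14*(-4 - 4*(-4)*(-2)))*(1/(-10) + 1/(-3)) = (-14*(-4 - 32))*(1*(-1/10) + 1*(-1/3)) = (-14*(-36))*(-1/10 - 1/3) = 504*(-13/30) = -1092/5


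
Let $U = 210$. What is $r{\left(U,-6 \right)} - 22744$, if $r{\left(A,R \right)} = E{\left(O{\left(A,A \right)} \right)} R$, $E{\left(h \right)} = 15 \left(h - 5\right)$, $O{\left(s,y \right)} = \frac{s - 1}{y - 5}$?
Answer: $- \frac{917816}{41} \approx -22386.0$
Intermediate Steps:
$O{\left(s,y \right)} = \frac{-1 + s}{-5 + y}$
$E{\left(h \right)} = -75 + 15 h$ ($E{\left(h \right)} = 15 \left(-5 + h\right) = -75 + 15 h$)
$r{\left(A,R \right)} = R \left(-75 + \frac{15 \left(-1 + A\right)}{-5 + A}\right)$ ($r{\left(A,R \right)} = \left(-75 + 15 \frac{-1 + A}{-5 + A}\right) R = \left(-75 + \frac{15 \left(-1 + A\right)}{-5 + A}\right) R = R \left(-75 + \frac{15 \left(-1 + A\right)}{-5 + A}\right)$)
$r{\left(U,-6 \right)} - 22744 = 60 \left(-6\right) \frac{1}{-5 + 210} \left(6 - 210\right) - 22744 = 60 \left(-6\right) \frac{1}{205} \left(6 - 210\right) - 22744 = 60 \left(-6\right) \frac{1}{205} \left(-204\right) - 22744 = \frac{14688}{41} - 22744 = - \frac{917816}{41}$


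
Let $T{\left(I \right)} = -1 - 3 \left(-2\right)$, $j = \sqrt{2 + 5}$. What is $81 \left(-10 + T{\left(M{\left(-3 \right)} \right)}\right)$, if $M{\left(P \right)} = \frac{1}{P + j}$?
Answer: $-405$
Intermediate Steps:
$j = \sqrt{7} \approx 2.6458$
$M{\left(P \right)} = \frac{1}{P + \sqrt{7}}$
$T{\left(I \right)} = 5$ ($T{\left(I \right)} = -1 - -6 = -1 + 6 = 5$)
$81 \left(-10 + T{\left(M{\left(-3 \right)} \right)}\right) = 81 \left(-10 + 5\right) = 81 \left(-5\right) = -405$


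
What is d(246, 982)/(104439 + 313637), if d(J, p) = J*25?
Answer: 3075/209038 ≈ 0.014710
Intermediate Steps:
d(J, p) = 25*J
d(246, 982)/(104439 + 313637) = (25*246)/(104439 + 313637) = 6150/418076 = 6150*(1/418076) = 3075/209038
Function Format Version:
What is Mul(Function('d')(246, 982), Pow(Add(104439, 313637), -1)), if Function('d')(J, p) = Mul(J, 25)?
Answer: Rational(3075, 209038) ≈ 0.014710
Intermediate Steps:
Function('d')(J, p) = Mul(25, J)
Mul(Function('d')(246, 982), Pow(Add(104439, 313637), -1)) = Mul(Mul(25, 246), Pow(Add(104439, 313637), -1)) = Mul(6150, Pow(418076, -1)) = Mul(6150, Rational(1, 418076)) = Rational(3075, 209038)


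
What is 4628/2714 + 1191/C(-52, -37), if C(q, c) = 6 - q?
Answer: 1750399/78706 ≈ 22.240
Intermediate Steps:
4628/2714 + 1191/C(-52, -37) = 4628/2714 + 1191/(6 - 1*(-52)) = 4628*(1/2714) + 1191/(6 + 52) = 2314/1357 + 1191/58 = 1750399/78706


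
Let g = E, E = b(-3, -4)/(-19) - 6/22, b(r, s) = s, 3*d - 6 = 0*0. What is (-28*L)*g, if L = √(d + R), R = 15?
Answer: 364*√17/209 ≈ 7.1809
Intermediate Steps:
d = 2 (d = 2 + (0*0)/3 = 2 + (⅓)*0 = 2 + 0 = 2)
E = -13/209 (E = -4/(-19) - 6/22 = -4*(-1/19) - 6*1/22 = 4/19 - 3/11 = -13/209 ≈ -0.062201)
L = √17 (L = √(2 + 15) = √17 ≈ 4.1231)
g = -13/209 ≈ -0.062201
(-28*L)*g = -28*√17*(-13/209) = 364*√17/209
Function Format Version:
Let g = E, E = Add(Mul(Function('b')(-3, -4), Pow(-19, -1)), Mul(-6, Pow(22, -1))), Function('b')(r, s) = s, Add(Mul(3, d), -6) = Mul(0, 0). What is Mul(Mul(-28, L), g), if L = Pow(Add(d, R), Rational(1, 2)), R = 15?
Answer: Mul(Rational(364, 209), Pow(17, Rational(1, 2))) ≈ 7.1809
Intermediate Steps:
d = 2 (d = Add(2, Mul(Rational(1, 3), Mul(0, 0))) = Add(2, Mul(Rational(1, 3), 0)) = Add(2, 0) = 2)
E = Rational(-13, 209) (E = Add(Mul(-4, Pow(-19, -1)), Mul(-6, Pow(22, -1))) = Add(Mul(-4, Rational(-1, 19)), Mul(-6, Rational(1, 22))) = Add(Rational(4, 19), Rational(-3, 11)) = Rational(-13, 209) ≈ -0.062201)
L = Pow(17, Rational(1, 2)) (L = Pow(Add(2, 15), Rational(1, 2)) = Pow(17, Rational(1, 2)) ≈ 4.1231)
g = Rational(-13, 209) ≈ -0.062201
Mul(Mul(-28, L), g) = Mul(Mul(-28, Pow(17, Rational(1, 2))), Rational(-13, 209)) = Mul(Rational(364, 209), Pow(17, Rational(1, 2)))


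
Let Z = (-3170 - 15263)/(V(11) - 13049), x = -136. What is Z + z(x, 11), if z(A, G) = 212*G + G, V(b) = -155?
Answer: 30955405/13204 ≈ 2344.4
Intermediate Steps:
z(A, G) = 213*G
Z = 18433/13204 (Z = (-3170 - 15263)/(-155 - 13049) = -18433/(-13204) = -18433*(-1/13204) = 18433/13204 ≈ 1.3960)
Z + z(x, 11) = 18433/13204 + 213*11 = 18433/13204 + 2343 = 30955405/13204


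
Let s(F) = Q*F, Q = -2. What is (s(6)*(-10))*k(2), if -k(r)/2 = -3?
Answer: 720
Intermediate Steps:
k(r) = 6 (k(r) = -2*(-3) = 6)
s(F) = -2*F
(s(6)*(-10))*k(2) = (-2*6*(-10))*6 = -12*(-10)*6 = 120*6 = 720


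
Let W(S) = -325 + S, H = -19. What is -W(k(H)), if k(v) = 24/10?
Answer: 1613/5 ≈ 322.60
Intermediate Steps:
k(v) = 12/5 (k(v) = 24*(⅒) = 12/5)
-W(k(H)) = -(-325 + 12/5) = -1*(-1613/5) = 1613/5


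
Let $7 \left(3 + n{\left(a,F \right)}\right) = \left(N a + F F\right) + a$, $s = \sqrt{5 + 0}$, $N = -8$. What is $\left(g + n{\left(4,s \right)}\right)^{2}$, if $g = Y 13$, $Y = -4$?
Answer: $\frac{166464}{49} \approx 3397.2$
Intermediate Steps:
$g = -52$ ($g = \left(-4\right) 13 = -52$)
$s = \sqrt{5} \approx 2.2361$
$n{\left(a,F \right)} = -3 - a + \frac{F^{2}}{7}$ ($n{\left(a,F \right)} = -3 + \frac{\left(- 8 a + F F\right) + a}{7} = -3 + \frac{\left(- 8 a + F^{2}\right) + a}{7} = -3 + \frac{\left(F^{2} - 8 a\right) + a}{7} = -3 + \frac{F^{2} - 7 a}{7} = -3 + \left(- a + \frac{F^{2}}{7}\right) = -3 - a + \frac{F^{2}}{7}$)
$\left(g + n{\left(4,s \right)}\right)^{2} = \left(-52 - \left(7 - \frac{5}{7}\right)\right)^{2} = \left(-52 - \frac{44}{7}\right)^{2} = \left(- \frac{408}{7}\right)^{2} = \frac{166464}{49}$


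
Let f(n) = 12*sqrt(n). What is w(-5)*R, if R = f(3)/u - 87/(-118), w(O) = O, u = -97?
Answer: -435/118 + 60*sqrt(3)/97 ≈ -2.6151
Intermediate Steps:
R = 87/118 - 12*sqrt(3)/97 (R = (12*sqrt(3))/(-97) - 87/(-118) = (12*sqrt(3))*(-1/97) - 87*(-1/118) = -12*sqrt(3)/97 + 87/118 = 87/118 - 12*sqrt(3)/97 ≈ 0.52301)
w(-5)*R = -5*(87/118 - 12*sqrt(3)/97) = -435/118 + 60*sqrt(3)/97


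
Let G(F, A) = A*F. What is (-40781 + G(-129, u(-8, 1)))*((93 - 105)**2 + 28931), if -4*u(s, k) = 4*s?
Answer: -1215712975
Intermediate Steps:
u(s, k) = -s
(-40781 + G(-129, u(-8, 1)))*((93 - 105)**2 + 28931) = (-40781 - 1*(-8)*(-129))*((93 - 105)**2 + 28931) = (-40781 + 8*(-129))*((-12)**2 + 28931) = (-40781 - 1032)*(144 + 28931) = -41813*29075 = -1215712975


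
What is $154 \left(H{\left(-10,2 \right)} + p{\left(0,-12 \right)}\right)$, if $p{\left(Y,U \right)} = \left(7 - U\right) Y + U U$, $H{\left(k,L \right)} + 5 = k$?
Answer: $19866$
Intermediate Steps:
$H{\left(k,L \right)} = -5 + k$
$p{\left(Y,U \right)} = U^{2} + Y \left(7 - U\right)$ ($p{\left(Y,U \right)} = Y \left(7 - U\right) + U^{2} = U^{2} + Y \left(7 - U\right)$)
$154 \left(H{\left(-10,2 \right)} + p{\left(0,-12 \right)}\right) = 154 \left(\left(-5 - 10\right) + \left(\left(-12\right)^{2} + 7 \cdot 0 - \left(-12\right) 0\right)\right) = 154 \left(-15 + \left(144 + 0 + 0\right)\right) = 154 \left(-15 + 144\right) = 154 \cdot 129 = 19866$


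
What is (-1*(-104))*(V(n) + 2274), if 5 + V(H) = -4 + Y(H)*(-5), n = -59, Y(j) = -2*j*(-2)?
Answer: 358280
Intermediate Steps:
Y(j) = 4*j
V(H) = -9 - 20*H (V(H) = -5 + (-4 + (4*H)*(-5)) = -5 + (-4 - 20*H) = -9 - 20*H)
(-1*(-104))*(V(n) + 2274) = (-1*(-104))*((-9 - 20*(-59)) + 2274) = 104*((-9 + 1180) + 2274) = 104*(1171 + 2274) = 104*3445 = 358280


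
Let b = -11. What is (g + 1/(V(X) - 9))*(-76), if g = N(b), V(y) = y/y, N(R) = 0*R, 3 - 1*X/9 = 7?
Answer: 19/2 ≈ 9.5000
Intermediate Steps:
X = -36 (X = 27 - 9*7 = 27 - 63 = -36)
N(R) = 0
V(y) = 1
g = 0
(g + 1/(V(X) - 9))*(-76) = (0 + 1/(1 - 9))*(-76) = (0 + 1/(-8))*(-76) = (0 - ⅛)*(-76) = -⅛*(-76) = 19/2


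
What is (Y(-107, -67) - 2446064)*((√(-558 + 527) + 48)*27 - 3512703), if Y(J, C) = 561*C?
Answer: 8721109506957 - 67058577*I*√31 ≈ 8.7211e+12 - 3.7337e+8*I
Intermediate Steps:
(Y(-107, -67) - 2446064)*((√(-558 + 527) + 48)*27 - 3512703) = (561*(-67) - 2446064)*((√(-558 + 527) + 48)*27 - 3512703) = (-37587 - 2446064)*((√(-31) + 48)*27 - 3512703) = -2483651*((I*√31 + 48)*27 - 3512703) = -2483651*((48 + I*√31)*27 - 3512703) = -2483651*((1296 + 27*I*√31) - 3512703) = -2483651*(-3511407 + 27*I*√31) = 8721109506957 - 67058577*I*√31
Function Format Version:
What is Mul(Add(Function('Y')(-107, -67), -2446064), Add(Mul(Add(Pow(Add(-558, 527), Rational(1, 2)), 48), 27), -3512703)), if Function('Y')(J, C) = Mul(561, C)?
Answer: Add(8721109506957, Mul(-67058577, I, Pow(31, Rational(1, 2)))) ≈ Add(8.7211e+12, Mul(-3.7337e+8, I))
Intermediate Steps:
Mul(Add(Function('Y')(-107, -67), -2446064), Add(Mul(Add(Pow(Add(-558, 527), Rational(1, 2)), 48), 27), -3512703)) = Mul(Add(Mul(561, -67), -2446064), Add(Mul(Add(Pow(Add(-558, 527), Rational(1, 2)), 48), 27), -3512703)) = Mul(Add(-37587, -2446064), Add(Mul(Add(Pow(-31, Rational(1, 2)), 48), 27), -3512703)) = Mul(-2483651, Add(Mul(Add(Mul(I, Pow(31, Rational(1, 2))), 48), 27), -3512703)) = Mul(-2483651, Add(Mul(Add(48, Mul(I, Pow(31, Rational(1, 2)))), 27), -3512703)) = Mul(-2483651, Add(Add(1296, Mul(27, I, Pow(31, Rational(1, 2)))), -3512703)) = Mul(-2483651, Add(-3511407, Mul(27, I, Pow(31, Rational(1, 2))))) = Add(8721109506957, Mul(-67058577, I, Pow(31, Rational(1, 2))))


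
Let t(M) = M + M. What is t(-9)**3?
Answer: -5832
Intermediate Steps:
t(M) = 2*M
t(-9)**3 = (2*(-9))**3 = (-18)**3 = -5832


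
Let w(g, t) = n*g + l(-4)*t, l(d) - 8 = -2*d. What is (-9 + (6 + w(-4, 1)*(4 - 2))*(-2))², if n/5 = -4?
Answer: 164025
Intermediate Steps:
l(d) = 8 - 2*d
n = -20 (n = 5*(-4) = -20)
w(g, t) = -20*g + 16*t (w(g, t) = -20*g + (8 - 2*(-4))*t = -20*g + (8 + 8)*t = -20*g + 16*t)
(-9 + (6 + w(-4, 1)*(4 - 2))*(-2))² = (-9 + (6 + (-20*(-4) + 16*1)*(4 - 2))*(-2))² = (-9 + (6 + (80 + 16)*2)*(-2))² = (-9 + (6 + 96*2)*(-2))² = (-9 + (6 + 192)*(-2))² = (-9 + 198*(-2))² = (-9 - 396)² = (-405)² = 164025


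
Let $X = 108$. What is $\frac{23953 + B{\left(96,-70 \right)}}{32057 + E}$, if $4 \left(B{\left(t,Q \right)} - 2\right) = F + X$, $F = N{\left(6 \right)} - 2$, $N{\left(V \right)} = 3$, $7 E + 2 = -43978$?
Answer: $\frac{671503}{721676} \approx 0.93048$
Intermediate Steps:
$E = - \frac{43980}{7}$ ($E = - \frac{2}{7} + \frac{1}{7} \left(-43978\right) = - \frac{2}{7} - \frac{43978}{7} = - \frac{43980}{7} \approx -6282.9$)
$F = 1$ ($F = 3 - 2 = 1$)
$B{\left(t,Q \right)} = \frac{117}{4}$ ($B{\left(t,Q \right)} = 2 + \frac{1 + 108}{4} = 2 + \frac{1}{4} \cdot 109 = 2 + \frac{109}{4} = \frac{117}{4}$)
$\frac{23953 + B{\left(96,-70 \right)}}{32057 + E} = \frac{23953 + \frac{117}{4}}{32057 - \frac{43980}{7}} = \frac{95929}{4 \cdot \frac{180419}{7}} = \frac{95929}{4} \cdot \frac{7}{180419} = \frac{671503}{721676}$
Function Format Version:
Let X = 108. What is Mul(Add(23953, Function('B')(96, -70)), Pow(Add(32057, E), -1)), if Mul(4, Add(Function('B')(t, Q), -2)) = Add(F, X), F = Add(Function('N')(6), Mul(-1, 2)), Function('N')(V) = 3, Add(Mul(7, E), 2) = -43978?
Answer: Rational(671503, 721676) ≈ 0.93048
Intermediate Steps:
E = Rational(-43980, 7) (E = Add(Rational(-2, 7), Mul(Rational(1, 7), -43978)) = Add(Rational(-2, 7), Rational(-43978, 7)) = Rational(-43980, 7) ≈ -6282.9)
F = 1 (F = Add(3, Mul(-1, 2)) = Add(3, -2) = 1)
Function('B')(t, Q) = Rational(117, 4) (Function('B')(t, Q) = Add(2, Mul(Rational(1, 4), Add(1, 108))) = Add(2, Mul(Rational(1, 4), 109)) = Add(2, Rational(109, 4)) = Rational(117, 4))
Mul(Add(23953, Function('B')(96, -70)), Pow(Add(32057, E), -1)) = Mul(Add(23953, Rational(117, 4)), Pow(Add(32057, Rational(-43980, 7)), -1)) = Mul(Rational(95929, 4), Pow(Rational(180419, 7), -1)) = Mul(Rational(95929, 4), Rational(7, 180419)) = Rational(671503, 721676)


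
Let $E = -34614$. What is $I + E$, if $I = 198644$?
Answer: $164030$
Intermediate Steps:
$I + E = 198644 - 34614 = 164030$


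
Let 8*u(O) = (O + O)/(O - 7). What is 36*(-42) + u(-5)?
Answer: -72571/48 ≈ -1511.9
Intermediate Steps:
u(O) = O/(4*(-7 + O)) (u(O) = ((O + O)/(O - 7))/8 = ((2*O)/(-7 + O))/8 = (2*O/(-7 + O))/8 = O/(4*(-7 + O)))
36*(-42) + u(-5) = 36*(-42) + (1/4)*(-5)/(-7 - 5) = -1512 + (1/4)*(-5)/(-12) = -1512 + (1/4)*(-5)*(-1/12) = -1512 + 5/48 = -72571/48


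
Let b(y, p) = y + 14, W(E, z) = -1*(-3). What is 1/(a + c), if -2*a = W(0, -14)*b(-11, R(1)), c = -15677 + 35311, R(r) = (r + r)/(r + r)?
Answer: 2/39259 ≈ 5.0944e-5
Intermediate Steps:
W(E, z) = 3
R(r) = 1 (R(r) = (2*r)/((2*r)) = (2*r)*(1/(2*r)) = 1)
b(y, p) = 14 + y
c = 19634
a = -9/2 (a = -3*(14 - 11)/2 = -3*3/2 = -½*9 = -9/2 ≈ -4.5000)
1/(a + c) = 1/(-9/2 + 19634) = 1/(39259/2) = 2/39259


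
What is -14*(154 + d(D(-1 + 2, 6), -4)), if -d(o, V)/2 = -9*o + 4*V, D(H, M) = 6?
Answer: -4116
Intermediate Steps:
d(o, V) = -8*V + 18*o (d(o, V) = -2*(-9*o + 4*V) = -8*V + 18*o)
-14*(154 + d(D(-1 + 2, 6), -4)) = -14*(154 + (-8*(-4) + 18*6)) = -14*(154 + (32 + 108)) = -14*(154 + 140) = -14*294 = -4116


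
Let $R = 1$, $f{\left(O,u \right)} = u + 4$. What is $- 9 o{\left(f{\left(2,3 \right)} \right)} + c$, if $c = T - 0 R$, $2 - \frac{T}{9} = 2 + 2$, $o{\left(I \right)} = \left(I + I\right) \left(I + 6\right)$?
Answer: $-1656$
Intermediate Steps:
$f{\left(O,u \right)} = 4 + u$
$o{\left(I \right)} = 2 I \left(6 + I\right)$
$T = -18$ ($T = 18 - 9 \left(2 + 2\right) = 18 - 36 = -18$)
$c = -18$ ($c = -18 - 0 \cdot 1 = -18 - 0 = -18 + 0 = -18$)
$- 9 o{\left(f{\left(2,3 \right)} \right)} + c = - 9 \cdot 2 \left(4 + 3\right) \left(6 + \left(4 + 3\right)\right) - 18 = - 9 \cdot 2 \cdot 7 \left(6 + 7\right) - 18 = - 9 \cdot 2 \cdot 7 \cdot 13 - 18 = \left(-9\right) 182 - 18 = -1638 - 18 = -1656$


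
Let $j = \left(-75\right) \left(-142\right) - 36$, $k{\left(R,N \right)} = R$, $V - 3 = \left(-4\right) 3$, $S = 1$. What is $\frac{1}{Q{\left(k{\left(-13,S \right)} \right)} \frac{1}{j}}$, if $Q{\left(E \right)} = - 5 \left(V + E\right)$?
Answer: $\frac{5307}{55} \approx 96.491$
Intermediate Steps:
$V = -9$ ($V = 3 - 12 = -9$)
$Q{\left(E \right)} = 45 - 5 E$ ($Q{\left(E \right)} = - 5 \left(-9 + E\right) = 45 - 5 E$)
$j = 10614$ ($j = 10650 - 36 = 10614$)
$\frac{1}{Q{\left(k{\left(-13,S \right)} \right)} \frac{1}{j}} = \frac{1}{\left(45 - -65\right) \frac{1}{10614}} = \frac{1}{\left(45 + 65\right) \frac{1}{10614}} = \frac{1}{110 \cdot \frac{1}{10614}} = \frac{1}{\frac{55}{5307}} = \frac{5307}{55}$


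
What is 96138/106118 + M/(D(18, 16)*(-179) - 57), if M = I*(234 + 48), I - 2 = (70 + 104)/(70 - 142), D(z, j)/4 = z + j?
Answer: 2358332203/2589385318 ≈ 0.91077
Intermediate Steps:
D(z, j) = 4*j + 4*z (D(z, j) = 4*(z + j) = 4*(j + z) = 4*j + 4*z)
I = -5/12 (I = 2 + (70 + 104)/(70 - 142) = 2 + 174/(-72) = 2 + 174*(-1/72) = 2 - 29/12 = -5/12 ≈ -0.41667)
M = -235/2 (M = -5*(234 + 48)/12 = -5/12*282 = -235/2 ≈ -117.50)
96138/106118 + M/(D(18, 16)*(-179) - 57) = 96138/106118 - 235/(2*((4*16 + 4*18)*(-179) - 57)) = 96138*(1/106118) - 235/(2*((64 + 72)*(-179) - 57)) = 48069/53059 - 235/(2*(136*(-179) - 57)) = 48069/53059 - 235/(2*(-24344 - 57)) = 48069/53059 - 235/2/(-24401) = 48069/53059 - 235/2*(-1/24401) = 48069/53059 + 235/48802 = 2358332203/2589385318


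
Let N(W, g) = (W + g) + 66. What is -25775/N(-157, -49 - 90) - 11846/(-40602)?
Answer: 104924113/933846 ≈ 112.36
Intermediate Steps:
N(W, g) = 66 + W + g
-25775/N(-157, -49 - 90) - 11846/(-40602) = -25775/(66 - 157 + (-49 - 90)) - 11846/(-40602) = -25775/(66 - 157 - 139) - 11846*(-1/40602) = -25775/(-230) + 5923/20301 = -25775*(-1/230) + 5923/20301 = 5155/46 + 5923/20301 = 104924113/933846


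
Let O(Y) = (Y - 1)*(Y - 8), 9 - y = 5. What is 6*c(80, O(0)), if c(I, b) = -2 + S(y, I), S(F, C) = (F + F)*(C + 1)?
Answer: 3876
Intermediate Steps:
y = 4 (y = 9 - 1*5 = 9 - 5 = 4)
O(Y) = (-1 + Y)*(-8 + Y)
S(F, C) = 2*F*(1 + C) (S(F, C) = (2*F)*(1 + C) = 2*F*(1 + C))
c(I, b) = 6 + 8*I (c(I, b) = -2 + 2*4*(1 + I) = -2 + (8 + 8*I) = 6 + 8*I)
6*c(80, O(0)) = 6*(6 + 8*80) = 6*(6 + 640) = 6*646 = 3876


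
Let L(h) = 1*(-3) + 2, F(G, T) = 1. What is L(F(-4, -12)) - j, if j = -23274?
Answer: 23273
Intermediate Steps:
L(h) = -1 (L(h) = -3 + 2 = -1)
L(F(-4, -12)) - j = -1 - 1*(-23274) = -1 + 23274 = 23273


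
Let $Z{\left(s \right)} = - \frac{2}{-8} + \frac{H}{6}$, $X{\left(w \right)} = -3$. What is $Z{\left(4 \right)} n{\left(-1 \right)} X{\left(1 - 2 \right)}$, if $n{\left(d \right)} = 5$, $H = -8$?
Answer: $\frac{65}{4} \approx 16.25$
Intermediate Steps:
$Z{\left(s \right)} = - \frac{13}{12}$ ($Z{\left(s \right)} = - \frac{2}{-8} - \frac{8}{6} = \left(-2\right) \left(- \frac{1}{8}\right) - \frac{4}{3} = \frac{1}{4} - \frac{4}{3} = - \frac{13}{12}$)
$Z{\left(4 \right)} n{\left(-1 \right)} X{\left(1 - 2 \right)} = - \frac{13 \cdot 5 \left(-3\right)}{12} = \left(- \frac{13}{12}\right) \left(-15\right) = \frac{65}{4}$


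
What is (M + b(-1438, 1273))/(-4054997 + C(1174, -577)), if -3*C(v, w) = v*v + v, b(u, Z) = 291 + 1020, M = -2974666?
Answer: 8920065/13544441 ≈ 0.65858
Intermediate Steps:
b(u, Z) = 1311
C(v, w) = -v/3 - v²/3 (C(v, w) = -(v*v + v)/3 = -(v² + v)/3 = -(v + v²)/3 = -v/3 - v²/3)
(M + b(-1438, 1273))/(-4054997 + C(1174, -577)) = (-2974666 + 1311)/(-4054997 - ⅓*1174*(1 + 1174)) = -2973355/(-4054997 - ⅓*1174*1175) = -2973355/(-4054997 - 1379450/3) = -2973355/(-13544441/3) = -2973355*(-3/13544441) = 8920065/13544441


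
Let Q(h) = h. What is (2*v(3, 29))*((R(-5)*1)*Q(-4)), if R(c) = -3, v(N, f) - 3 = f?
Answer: 768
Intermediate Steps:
v(N, f) = 3 + f
(2*v(3, 29))*((R(-5)*1)*Q(-4)) = (2*(3 + 29))*(-3*1*(-4)) = (2*32)*(-3*(-4)) = 64*12 = 768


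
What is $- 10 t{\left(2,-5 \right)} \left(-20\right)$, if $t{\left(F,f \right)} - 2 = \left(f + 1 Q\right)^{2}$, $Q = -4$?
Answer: $16600$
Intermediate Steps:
$t{\left(F,f \right)} = 2 + \left(-4 + f\right)^{2}$ ($t{\left(F,f \right)} = 2 + \left(f + 1 \left(-4\right)\right)^{2} = 2 + \left(f - 4\right)^{2} = 2 + \left(-4 + f\right)^{2}$)
$- 10 t{\left(2,-5 \right)} \left(-20\right) = - 10 \left(2 + \left(-4 - 5\right)^{2}\right) \left(-20\right) = - 10 \left(2 + \left(-9\right)^{2}\right) \left(-20\right) = - 10 \left(2 + 81\right) \left(-20\right) = \left(-10\right) 83 \left(-20\right) = \left(-830\right) \left(-20\right) = 16600$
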